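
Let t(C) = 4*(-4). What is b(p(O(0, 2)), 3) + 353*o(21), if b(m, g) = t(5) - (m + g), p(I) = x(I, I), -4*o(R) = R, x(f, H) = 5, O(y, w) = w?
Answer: -7509/4 ≈ -1877.3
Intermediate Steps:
t(C) = -16
o(R) = -R/4
p(I) = 5
b(m, g) = -16 - g - m (b(m, g) = -16 - (m + g) = -16 - (g + m) = -16 + (-g - m) = -16 - g - m)
b(p(O(0, 2)), 3) + 353*o(21) = (-16 - 1*3 - 1*5) + 353*(-1/4*21) = (-16 - 3 - 5) + 353*(-21/4) = -24 - 7413/4 = -7509/4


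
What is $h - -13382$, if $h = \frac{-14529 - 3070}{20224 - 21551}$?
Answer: $\frac{17775513}{1327} \approx 13395.0$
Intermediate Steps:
$h = \frac{17599}{1327}$ ($h = - \frac{17599}{-1327} = \left(-17599\right) \left(- \frac{1}{1327}\right) = \frac{17599}{1327} \approx 13.262$)
$h - -13382 = \frac{17599}{1327} - -13382 = \frac{17599}{1327} + 13382 = \frac{17775513}{1327}$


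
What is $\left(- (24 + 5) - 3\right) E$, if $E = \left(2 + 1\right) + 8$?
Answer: $-352$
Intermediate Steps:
$E = 11$ ($E = 3 + 8 = 11$)
$\left(- (24 + 5) - 3\right) E = \left(- (24 + 5) - 3\right) 11 = \left(\left(-1\right) 29 - 3\right) 11 = \left(-29 - 3\right) 11 = \left(-32\right) 11 = -352$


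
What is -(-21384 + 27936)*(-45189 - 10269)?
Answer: 363360816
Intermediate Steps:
-(-21384 + 27936)*(-45189 - 10269) = -6552*(-55458) = -1*(-363360816) = 363360816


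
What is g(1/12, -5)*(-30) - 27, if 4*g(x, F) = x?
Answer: -221/8 ≈ -27.625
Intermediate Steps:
g(x, F) = x/4
g(1/12, -5)*(-30) - 27 = ((1/4)/12)*(-30) - 27 = ((1/4)*(1/12))*(-30) - 27 = (1/48)*(-30) - 27 = -5/8 - 27 = -221/8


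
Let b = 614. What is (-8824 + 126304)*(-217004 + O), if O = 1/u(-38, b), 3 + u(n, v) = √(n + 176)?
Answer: -1096225969080/43 + 39160*√138/43 ≈ -2.5494e+10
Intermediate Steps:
u(n, v) = -3 + √(176 + n) (u(n, v) = -3 + √(n + 176) = -3 + √(176 + n))
O = 1/(-3 + √138) (O = 1/(-3 + √(176 - 38)) = 1/(-3 + √138) ≈ 0.11432)
(-8824 + 126304)*(-217004 + O) = (-8824 + 126304)*(-217004 + (1/43 + √138/129)) = 117480*(-9331171/43 + √138/129) = -1096225969080/43 + 39160*√138/43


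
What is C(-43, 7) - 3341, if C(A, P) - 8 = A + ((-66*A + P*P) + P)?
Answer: -482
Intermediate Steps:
C(A, P) = 8 + P + P**2 - 65*A (C(A, P) = 8 + (A + ((-66*A + P*P) + P)) = 8 + (A + ((-66*A + P**2) + P)) = 8 + (A + ((P**2 - 66*A) + P)) = 8 + (A + (P + P**2 - 66*A)) = 8 + (P + P**2 - 65*A) = 8 + P + P**2 - 65*A)
C(-43, 7) - 3341 = (8 + 7 + 7**2 - 65*(-43)) - 3341 = (8 + 7 + 49 + 2795) - 3341 = 2859 - 3341 = -482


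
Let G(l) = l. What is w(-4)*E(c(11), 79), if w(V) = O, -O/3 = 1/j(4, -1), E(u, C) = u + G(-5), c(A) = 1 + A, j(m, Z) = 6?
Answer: -7/2 ≈ -3.5000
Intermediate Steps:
E(u, C) = -5 + u (E(u, C) = u - 5 = -5 + u)
O = -½ (O = -3/6 = -3*⅙ = -½ ≈ -0.50000)
w(V) = -½
w(-4)*E(c(11), 79) = -(-5 + (1 + 11))/2 = -(-5 + 12)/2 = -½*7 = -7/2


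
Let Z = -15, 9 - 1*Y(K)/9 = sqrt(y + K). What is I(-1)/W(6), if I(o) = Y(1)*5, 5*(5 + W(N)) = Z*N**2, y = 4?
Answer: -405/113 + 45*sqrt(5)/113 ≈ -2.6936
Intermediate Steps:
Y(K) = 81 - 9*sqrt(4 + K)
W(N) = -5 - 3*N**2 (W(N) = -5 + (-15*N**2)/5 = -5 - 3*N**2)
I(o) = 405 - 45*sqrt(5) (I(o) = (81 - 9*sqrt(4 + 1))*5 = (81 - 9*sqrt(5))*5 = 405 - 45*sqrt(5))
I(-1)/W(6) = (405 - 45*sqrt(5))/(-5 - 3*6**2) = (405 - 45*sqrt(5))/(-5 - 3*36) = (405 - 45*sqrt(5))/(-5 - 108) = (405 - 45*sqrt(5))/(-113) = (405 - 45*sqrt(5))*(-1/113) = -405/113 + 45*sqrt(5)/113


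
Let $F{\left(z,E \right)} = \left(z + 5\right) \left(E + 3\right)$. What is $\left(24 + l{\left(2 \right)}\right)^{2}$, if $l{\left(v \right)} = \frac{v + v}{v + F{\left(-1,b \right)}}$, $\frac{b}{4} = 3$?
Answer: $\frac{556516}{961} \approx 579.1$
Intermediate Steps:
$b = 12$ ($b = 4 \cdot 3 = 12$)
$F{\left(z,E \right)} = \left(3 + E\right) \left(5 + z\right)$ ($F{\left(z,E \right)} = \left(5 + z\right) \left(3 + E\right) = \left(3 + E\right) \left(5 + z\right)$)
$l{\left(v \right)} = \frac{2 v}{60 + v}$ ($l{\left(v \right)} = \frac{v + v}{v + \left(15 + 3 \left(-1\right) + 5 \cdot 12 + 12 \left(-1\right)\right)} = \frac{2 v}{v + \left(15 - 3 + 60 - 12\right)} = \frac{2 v}{v + 60} = \frac{2 v}{60 + v}$)
$\left(24 + l{\left(2 \right)}\right)^{2} = \left(24 + 2 \cdot 2 \frac{1}{60 + 2}\right)^{2} = \left(24 + 2 \cdot 2 \cdot \frac{1}{62}\right)^{2} = \left(24 + \frac{2}{31}\right)^{2} = \left(\frac{746}{31}\right)^{2} = \frac{556516}{961}$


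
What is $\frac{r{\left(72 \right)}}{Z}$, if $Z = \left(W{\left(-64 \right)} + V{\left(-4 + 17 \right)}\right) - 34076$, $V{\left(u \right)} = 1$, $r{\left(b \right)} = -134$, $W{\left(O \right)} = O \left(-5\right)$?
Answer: $\frac{134}{33755} \approx 0.0039698$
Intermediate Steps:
$W{\left(O \right)} = - 5 O$
$Z = -33755$ ($Z = \left(\left(-5\right) \left(-64\right) + 1\right) - 34076 = \left(320 + 1\right) - 34076 = 321 - 34076 = -33755$)
$\frac{r{\left(72 \right)}}{Z} = - \frac{134}{-33755} = \left(-134\right) \left(- \frac{1}{33755}\right) = \frac{134}{33755}$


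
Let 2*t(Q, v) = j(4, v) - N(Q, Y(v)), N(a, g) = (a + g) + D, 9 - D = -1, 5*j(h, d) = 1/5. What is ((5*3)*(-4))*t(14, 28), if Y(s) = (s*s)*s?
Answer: 3296394/5 ≈ 6.5928e+5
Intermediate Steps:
j(h, d) = 1/25 (j(h, d) = (1/5)/5 = (1/5)*(1/5) = 1/25)
Y(s) = s**3 (Y(s) = s**2*s = s**3)
D = 10 (D = 9 - 1*(-1) = 9 + 1 = 10)
N(a, g) = 10 + a + g (N(a, g) = (a + g) + 10 = 10 + a + g)
t(Q, v) = -249/50 - Q/2 - v**3/2 (t(Q, v) = (1/25 - (10 + Q + v**3))/2 = (1/25 + (-10 - Q - v**3))/2 = (-249/25 - Q - v**3)/2 = -249/50 - Q/2 - v**3/2)
((5*3)*(-4))*t(14, 28) = ((5*3)*(-4))*(-249/50 - 1/2*14 - 1/2*28**3) = (15*(-4))*(-249/50 - 7 - 1/2*21952) = -60*(-249/50 - 7 - 10976) = -60*(-549399/50) = 3296394/5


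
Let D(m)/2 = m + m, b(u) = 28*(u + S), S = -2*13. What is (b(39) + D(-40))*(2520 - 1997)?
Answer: 106692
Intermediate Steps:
S = -26
b(u) = -728 + 28*u (b(u) = 28*(u - 26) = 28*(-26 + u) = -728 + 28*u)
D(m) = 4*m (D(m) = 2*(m + m) = 2*(2*m) = 4*m)
(b(39) + D(-40))*(2520 - 1997) = ((-728 + 28*39) + 4*(-40))*(2520 - 1997) = ((-728 + 1092) - 160)*523 = (364 - 160)*523 = 204*523 = 106692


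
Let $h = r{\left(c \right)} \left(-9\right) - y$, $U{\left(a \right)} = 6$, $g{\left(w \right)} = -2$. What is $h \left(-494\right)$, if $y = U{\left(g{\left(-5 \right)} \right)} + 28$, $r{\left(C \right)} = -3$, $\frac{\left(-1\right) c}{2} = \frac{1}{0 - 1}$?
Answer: $3458$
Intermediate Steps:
$c = 2$ ($c = - \frac{2}{0 - 1} = - \frac{2}{-1} = \left(-2\right) \left(-1\right) = 2$)
$y = 34$ ($y = 6 + 28 = 34$)
$h = -7$ ($h = \left(-3\right) \left(-9\right) - 34 = 27 - 34 = -7$)
$h \left(-494\right) = \left(-7\right) \left(-494\right) = 3458$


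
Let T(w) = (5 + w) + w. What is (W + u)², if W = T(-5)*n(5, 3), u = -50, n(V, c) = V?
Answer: 5625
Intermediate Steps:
T(w) = 5 + 2*w
W = -25 (W = (5 + 2*(-5))*5 = (5 - 10)*5 = -5*5 = -25)
(W + u)² = (-25 - 50)² = (-75)² = 5625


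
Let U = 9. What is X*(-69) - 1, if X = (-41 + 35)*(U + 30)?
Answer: 16145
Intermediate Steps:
X = -234 (X = (-41 + 35)*(9 + 30) = -6*39 = -234)
X*(-69) - 1 = -234*(-69) - 1 = 16146 - 1 = 16145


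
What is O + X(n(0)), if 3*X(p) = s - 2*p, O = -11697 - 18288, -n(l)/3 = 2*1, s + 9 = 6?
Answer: -29982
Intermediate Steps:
s = -3 (s = -9 + 6 = -3)
n(l) = -6
O = -29985
X(p) = -1 - 2*p/3 (X(p) = (-3 - 2*p)/3 = -1 - 2*p/3)
O + X(n(0)) = -29985 + (-1 - 2/3*(-6)) = -29985 + (-1 + 4) = -29985 + 3 = -29982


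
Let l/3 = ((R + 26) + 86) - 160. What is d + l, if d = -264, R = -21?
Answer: -471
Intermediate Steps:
l = -207 (l = 3*(((-21 + 26) + 86) - 160) = 3*((5 + 86) - 160) = 3*(91 - 160) = 3*(-69) = -207)
d + l = -264 - 207 = -471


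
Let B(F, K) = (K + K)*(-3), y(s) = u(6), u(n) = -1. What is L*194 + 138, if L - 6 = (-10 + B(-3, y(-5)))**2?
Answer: 4406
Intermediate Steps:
y(s) = -1
B(F, K) = -6*K (B(F, K) = (2*K)*(-3) = -6*K)
L = 22 (L = 6 + (-10 - 6*(-1))**2 = 6 + (-10 + 6)**2 = 6 + (-4)**2 = 6 + 16 = 22)
L*194 + 138 = 22*194 + 138 = 4268 + 138 = 4406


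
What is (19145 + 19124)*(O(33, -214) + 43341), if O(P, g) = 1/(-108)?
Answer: 179130568463/108 ≈ 1.6586e+9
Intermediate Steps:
O(P, g) = -1/108
(19145 + 19124)*(O(33, -214) + 43341) = (19145 + 19124)*(-1/108 + 43341) = 38269*(4680827/108) = 179130568463/108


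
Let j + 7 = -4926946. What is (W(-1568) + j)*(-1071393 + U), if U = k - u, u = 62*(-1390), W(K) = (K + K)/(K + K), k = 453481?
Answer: 2619818040864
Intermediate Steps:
j = -4926953 (j = -7 - 4926946 = -4926953)
W(K) = 1 (W(K) = (2*K)/((2*K)) = (2*K)*(1/(2*K)) = 1)
u = -86180
U = 539661 (U = 453481 - 1*(-86180) = 453481 + 86180 = 539661)
(W(-1568) + j)*(-1071393 + U) = (1 - 4926953)*(-1071393 + 539661) = -4926952*(-531732) = 2619818040864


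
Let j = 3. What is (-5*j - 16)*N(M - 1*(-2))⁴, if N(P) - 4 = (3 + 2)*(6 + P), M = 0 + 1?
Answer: -178708831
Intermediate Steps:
M = 1
N(P) = 34 + 5*P (N(P) = 4 + (3 + 2)*(6 + P) = 4 + 5*(6 + P) = 4 + (30 + 5*P) = 34 + 5*P)
(-5*j - 16)*N(M - 1*(-2))⁴ = (-5*3 - 16)*(34 + 5*(1 - 1*(-2)))⁴ = (-15 - 16)*(34 + 5*(1 + 2))⁴ = -31*(34 + 5*3)⁴ = -31*(34 + 15)⁴ = -31*49⁴ = -31*5764801 = -178708831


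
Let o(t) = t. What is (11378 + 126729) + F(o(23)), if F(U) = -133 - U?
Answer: 137951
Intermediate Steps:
(11378 + 126729) + F(o(23)) = (11378 + 126729) + (-133 - 1*23) = 138107 + (-133 - 23) = 138107 - 156 = 137951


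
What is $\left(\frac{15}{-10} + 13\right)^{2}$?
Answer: $\frac{529}{4} \approx 132.25$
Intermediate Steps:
$\left(\frac{15}{-10} + 13\right)^{2} = \left(15 \left(- \frac{1}{10}\right) + 13\right)^{2} = \left(- \frac{3}{2} + 13\right)^{2} = \left(\frac{23}{2}\right)^{2} = \frac{529}{4}$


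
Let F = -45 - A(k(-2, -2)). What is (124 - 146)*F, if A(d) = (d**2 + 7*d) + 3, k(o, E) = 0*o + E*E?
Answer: 2024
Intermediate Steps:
k(o, E) = E**2 (k(o, E) = 0 + E**2 = E**2)
A(d) = 3 + d**2 + 7*d
F = -92 (F = -45 - (3 + ((-2)**2)**2 + 7*(-2)**2) = -45 - (3 + 4**2 + 7*4) = -45 - (3 + 16 + 28) = -45 - 1*47 = -45 - 47 = -92)
(124 - 146)*F = (124 - 146)*(-92) = -22*(-92) = 2024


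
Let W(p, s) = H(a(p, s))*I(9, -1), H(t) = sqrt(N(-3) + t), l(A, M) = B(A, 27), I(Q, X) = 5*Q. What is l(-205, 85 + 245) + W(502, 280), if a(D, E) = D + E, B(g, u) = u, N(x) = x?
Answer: 27 + 45*sqrt(779) ≈ 1283.0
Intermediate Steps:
l(A, M) = 27
H(t) = sqrt(-3 + t)
W(p, s) = 45*sqrt(-3 + p + s) (W(p, s) = sqrt(-3 + (p + s))*(5*9) = sqrt(-3 + p + s)*45 = 45*sqrt(-3 + p + s))
l(-205, 85 + 245) + W(502, 280) = 27 + 45*sqrt(-3 + 502 + 280) = 27 + 45*sqrt(779)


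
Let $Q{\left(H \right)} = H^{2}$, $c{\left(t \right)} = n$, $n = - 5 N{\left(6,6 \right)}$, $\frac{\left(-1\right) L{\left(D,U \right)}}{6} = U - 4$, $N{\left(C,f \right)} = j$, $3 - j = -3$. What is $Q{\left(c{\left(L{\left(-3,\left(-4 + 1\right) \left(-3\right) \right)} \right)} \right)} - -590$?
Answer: $1490$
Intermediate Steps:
$j = 6$ ($j = 3 - -3 = 3 + 3 = 6$)
$N{\left(C,f \right)} = 6$
$L{\left(D,U \right)} = 24 - 6 U$ ($L{\left(D,U \right)} = - 6 \left(U - 4\right) = - 6 \left(-4 + U\right) = 24 - 6 U$)
$n = -30$ ($n = \left(-5\right) 6 = -30$)
$c{\left(t \right)} = -30$
$Q{\left(c{\left(L{\left(-3,\left(-4 + 1\right) \left(-3\right) \right)} \right)} \right)} - -590 = \left(-30\right)^{2} - -590 = 900 + 590 = 1490$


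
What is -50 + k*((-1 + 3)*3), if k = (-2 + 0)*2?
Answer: -74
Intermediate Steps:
k = -4 (k = -2*2 = -4)
-50 + k*((-1 + 3)*3) = -50 - 4*(-1 + 3)*3 = -50 - 8*3 = -50 - 4*6 = -50 - 24 = -74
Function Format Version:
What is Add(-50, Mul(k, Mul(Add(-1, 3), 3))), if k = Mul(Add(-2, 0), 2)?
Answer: -74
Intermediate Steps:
k = -4 (k = Mul(-2, 2) = -4)
Add(-50, Mul(k, Mul(Add(-1, 3), 3))) = Add(-50, Mul(-4, Mul(Add(-1, 3), 3))) = Add(-50, Mul(-4, Mul(2, 3))) = Add(-50, Mul(-4, 6)) = Add(-50, -24) = -74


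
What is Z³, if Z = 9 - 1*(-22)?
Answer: 29791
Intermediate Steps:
Z = 31 (Z = 9 + 22 = 31)
Z³ = 31³ = 29791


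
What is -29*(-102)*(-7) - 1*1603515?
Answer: -1624221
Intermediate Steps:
-29*(-102)*(-7) - 1*1603515 = 2958*(-7) - 1603515 = -20706 - 1603515 = -1624221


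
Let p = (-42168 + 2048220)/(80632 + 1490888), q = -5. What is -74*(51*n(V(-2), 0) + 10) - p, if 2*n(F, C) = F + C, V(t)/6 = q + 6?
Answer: -1579806691/130960 ≈ -12063.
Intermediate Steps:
p = 167171/130960 (p = 2006052/1571520 = 2006052*(1/1571520) = 167171/130960 ≈ 1.2765)
V(t) = 6 (V(t) = 6*(-5 + 6) = 6*1 = 6)
n(F, C) = C/2 + F/2 (n(F, C) = (F + C)/2 = (C + F)/2 = C/2 + F/2)
-74*(51*n(V(-2), 0) + 10) - p = -74*(51*((½)*0 + (½)*6) + 10) - 1*167171/130960 = -74*(51*(0 + 3) + 10) - 167171/130960 = -74*(51*3 + 10) - 167171/130960 = -74*(153 + 10) - 167171/130960 = -74*163 - 167171/130960 = -12062 - 167171/130960 = -1579806691/130960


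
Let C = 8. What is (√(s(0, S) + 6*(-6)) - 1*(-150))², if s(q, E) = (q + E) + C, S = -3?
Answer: (150 + I*√31)² ≈ 22469.0 + 1670.3*I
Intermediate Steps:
s(q, E) = 8 + E + q (s(q, E) = (q + E) + 8 = (E + q) + 8 = 8 + E + q)
(√(s(0, S) + 6*(-6)) - 1*(-150))² = (√((8 - 3 + 0) + 6*(-6)) - 1*(-150))² = (√(5 - 36) + 150)² = (√(-31) + 150)² = (I*√31 + 150)² = (150 + I*√31)²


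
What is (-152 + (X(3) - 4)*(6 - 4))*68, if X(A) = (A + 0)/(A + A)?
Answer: -10812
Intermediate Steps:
X(A) = 1/2 (X(A) = A/((2*A)) = A*(1/(2*A)) = 1/2)
(-152 + (X(3) - 4)*(6 - 4))*68 = (-152 + (1/2 - 4)*(6 - 4))*68 = (-152 - 7/2*2)*68 = (-152 - 7)*68 = -159*68 = -10812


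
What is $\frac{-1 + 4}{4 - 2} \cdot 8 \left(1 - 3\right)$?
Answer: $-24$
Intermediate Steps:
$\frac{-1 + 4}{4 - 2} \cdot 8 \left(1 - 3\right) = \frac{3}{2} \cdot 8 \left(1 - 3\right) = 3 \cdot \frac{1}{2} \cdot 8 \left(-2\right) = \frac{3}{2} \cdot 8 \left(-2\right) = 12 \left(-2\right) = -24$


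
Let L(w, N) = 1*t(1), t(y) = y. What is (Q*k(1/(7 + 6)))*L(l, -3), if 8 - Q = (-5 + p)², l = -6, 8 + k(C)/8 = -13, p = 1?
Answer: 1344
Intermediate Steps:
k(C) = -168 (k(C) = -64 + 8*(-13) = -64 - 104 = -168)
L(w, N) = 1 (L(w, N) = 1*1 = 1)
Q = -8 (Q = 8 - (-5 + 1)² = 8 - 1*(-4)² = 8 - 1*16 = 8 - 16 = -8)
(Q*k(1/(7 + 6)))*L(l, -3) = -8*(-168)*1 = 1344*1 = 1344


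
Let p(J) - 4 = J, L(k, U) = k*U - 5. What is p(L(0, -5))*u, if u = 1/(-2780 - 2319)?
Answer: 1/5099 ≈ 0.00019612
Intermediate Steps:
L(k, U) = -5 + U*k (L(k, U) = U*k - 5 = -5 + U*k)
p(J) = 4 + J
u = -1/5099 (u = 1/(-5099) = -1/5099 ≈ -0.00019612)
p(L(0, -5))*u = (4 + (-5 - 5*0))*(-1/5099) = (4 + (-5 + 0))*(-1/5099) = (4 - 5)*(-1/5099) = -1*(-1/5099) = 1/5099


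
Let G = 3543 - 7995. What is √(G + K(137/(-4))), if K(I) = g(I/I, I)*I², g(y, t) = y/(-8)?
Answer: 5*I*√47090/16 ≈ 67.813*I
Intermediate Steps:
g(y, t) = -y/8 (g(y, t) = y*(-⅛) = -y/8)
K(I) = -I²/8 (K(I) = (-I/(8*I))*I² = (-⅛*1)*I² = -I²/8)
G = -4452
√(G + K(137/(-4))) = √(-4452 - (137/(-4))²/8) = √(-4452 - (137*(-¼))²/8) = √(-4452 - (-137/4)²/8) = √(-4452 - ⅛*18769/16) = √(-4452 - 18769/128) = √(-588625/128) = 5*I*√47090/16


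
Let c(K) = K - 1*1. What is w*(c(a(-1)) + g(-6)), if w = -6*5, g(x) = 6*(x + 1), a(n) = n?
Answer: 960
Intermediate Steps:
g(x) = 6 + 6*x (g(x) = 6*(1 + x) = 6 + 6*x)
w = -30
c(K) = -1 + K (c(K) = K - 1 = -1 + K)
w*(c(a(-1)) + g(-6)) = -30*((-1 - 1) + (6 + 6*(-6))) = -30*(-2 + (6 - 36)) = -30*(-2 - 30) = -30*(-32) = 960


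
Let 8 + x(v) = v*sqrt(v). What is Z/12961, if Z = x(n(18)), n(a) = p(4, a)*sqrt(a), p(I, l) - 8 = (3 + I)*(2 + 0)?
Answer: -8/12961 + 132*2**(1/4)*sqrt(33)/12961 ≈ 0.068957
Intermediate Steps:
p(I, l) = 14 + 2*I (p(I, l) = 8 + (3 + I)*(2 + 0) = 8 + (3 + I)*2 = 8 + (6 + 2*I) = 14 + 2*I)
n(a) = 22*sqrt(a) (n(a) = (14 + 2*4)*sqrt(a) = (14 + 8)*sqrt(a) = 22*sqrt(a))
x(v) = -8 + v**(3/2) (x(v) = -8 + v*sqrt(v) = -8 + v**(3/2))
Z = -8 + 132*2**(1/4)*sqrt(33) (Z = -8 + (22*sqrt(18))**(3/2) = -8 + (22*(3*sqrt(2)))**(3/2) = -8 + (66*sqrt(2))**(3/2) = -8 + 132*2**(1/4)*sqrt(33) ≈ 893.75)
Z/12961 = (-8 + 132*2**(1/4)*sqrt(33))/12961 = (-8 + 132*2**(1/4)*sqrt(33))*(1/12961) = -8/12961 + 132*2**(1/4)*sqrt(33)/12961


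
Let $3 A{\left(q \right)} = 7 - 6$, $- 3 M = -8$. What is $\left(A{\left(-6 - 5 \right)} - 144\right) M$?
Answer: $- \frac{3448}{9} \approx -383.11$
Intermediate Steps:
$M = \frac{8}{3}$ ($M = \left(- \frac{1}{3}\right) \left(-8\right) = \frac{8}{3} \approx 2.6667$)
$A{\left(q \right)} = \frac{1}{3}$ ($A{\left(q \right)} = \frac{7 - 6}{3} = \frac{1}{3} \cdot 1 = \frac{1}{3}$)
$\left(A{\left(-6 - 5 \right)} - 144\right) M = \left(\frac{1}{3} - 144\right) \frac{8}{3} = \left(- \frac{431}{3}\right) \frac{8}{3} = - \frac{3448}{9}$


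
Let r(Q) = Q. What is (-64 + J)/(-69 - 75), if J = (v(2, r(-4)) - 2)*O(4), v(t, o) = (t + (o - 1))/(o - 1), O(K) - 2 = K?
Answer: 181/360 ≈ 0.50278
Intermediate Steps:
O(K) = 2 + K
v(t, o) = (-1 + o + t)/(-1 + o) (v(t, o) = (t + (-1 + o))/(-1 + o) = (-1 + o + t)/(-1 + o))
J = -42/5 (J = ((-1 - 4 + 2)/(-1 - 4) - 2)*(2 + 4) = (-3/(-5) - 2)*6 = (-⅕*(-3) - 2)*6 = (⅗ - 2)*6 = -7/5*6 = -42/5 ≈ -8.4000)
(-64 + J)/(-69 - 75) = (-64 - 42/5)/(-69 - 75) = -362/5/(-144) = -362/5*(-1/144) = 181/360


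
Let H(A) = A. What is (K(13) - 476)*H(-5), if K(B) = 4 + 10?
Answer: 2310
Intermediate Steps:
K(B) = 14
(K(13) - 476)*H(-5) = (14 - 476)*(-5) = -462*(-5) = 2310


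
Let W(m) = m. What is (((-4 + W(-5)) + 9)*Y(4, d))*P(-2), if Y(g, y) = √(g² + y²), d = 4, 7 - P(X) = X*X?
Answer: 0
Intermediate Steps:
P(X) = 7 - X² (P(X) = 7 - X*X = 7 - X²)
(((-4 + W(-5)) + 9)*Y(4, d))*P(-2) = (((-4 - 5) + 9)*√(4² + 4²))*(7 - 1*(-2)²) = ((-9 + 9)*√(16 + 16))*(7 - 1*4) = (0*√32)*(7 - 4) = (0*(4*√2))*3 = 0*3 = 0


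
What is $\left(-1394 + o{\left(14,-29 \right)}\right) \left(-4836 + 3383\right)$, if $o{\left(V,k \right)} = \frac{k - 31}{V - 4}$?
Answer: $2034200$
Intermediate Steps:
$o{\left(V,k \right)} = \frac{-31 + k}{-4 + V}$
$\left(-1394 + o{\left(14,-29 \right)}\right) \left(-4836 + 3383\right) = \left(-1394 + \frac{-31 - 29}{-4 + 14}\right) \left(-4836 + 3383\right) = \left(-1394 + \frac{1}{10} \left(-60\right)\right) \left(-1453\right) = \left(-1394 - 6\right) \left(-1453\right) = \left(-1400\right) \left(-1453\right) = 2034200$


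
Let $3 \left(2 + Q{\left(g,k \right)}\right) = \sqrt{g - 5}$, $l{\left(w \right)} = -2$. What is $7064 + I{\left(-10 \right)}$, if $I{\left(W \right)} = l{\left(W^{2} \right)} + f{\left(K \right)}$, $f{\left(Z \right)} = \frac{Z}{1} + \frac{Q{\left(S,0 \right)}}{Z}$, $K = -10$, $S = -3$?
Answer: $\frac{35261}{5} - \frac{i \sqrt{2}}{15} \approx 7052.2 - 0.094281 i$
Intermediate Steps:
$Q{\left(g,k \right)} = -2 + \frac{\sqrt{-5 + g}}{3}$ ($Q{\left(g,k \right)} = -2 + \frac{\sqrt{g - 5}}{3} = -2 + \frac{\sqrt{-5 + g}}{3}$)
$f{\left(Z \right)} = Z + \frac{-2 + \frac{2 i \sqrt{2}}{3}}{Z}$ ($f{\left(Z \right)} = \frac{Z}{1} + \frac{-2 + \frac{\sqrt{-5 - 3}}{3}}{Z} = Z 1 + \frac{-2 + \frac{\sqrt{-8}}{3}}{Z} = Z + \frac{-2 + \frac{2 i \sqrt{2}}{3}}{Z}$)
$I{\left(W \right)} = - \frac{59}{5} - \frac{i \sqrt{2}}{15}$ ($I{\left(W \right)} = -2 + \frac{-2 + \left(-10\right)^{2} + \frac{2 i \sqrt{2}}{3}}{-10} = -2 - \frac{-2 + 100 + \frac{2 i \sqrt{2}}{3}}{10} = -2 - \frac{98 + \frac{2 i \sqrt{2}}{3}}{10} = -2 - \left(\frac{49}{5} + \frac{i \sqrt{2}}{15}\right) = - \frac{59}{5} - \frac{i \sqrt{2}}{15}$)
$7064 + I{\left(-10 \right)} = 7064 - \left(\frac{59}{5} + \frac{i \sqrt{2}}{15}\right) = \frac{35261}{5} - \frac{i \sqrt{2}}{15}$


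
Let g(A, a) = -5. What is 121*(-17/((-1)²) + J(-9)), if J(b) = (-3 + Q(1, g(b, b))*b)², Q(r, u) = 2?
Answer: 51304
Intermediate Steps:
J(b) = (-3 + 2*b)²
121*(-17/((-1)²) + J(-9)) = 121*(-17/((-1)²) + (-3 + 2*(-9))²) = 121*(-17/1 + (-3 - 18)²) = 121*(-17*1 + (-21)²) = 121*(-17 + 441) = 121*424 = 51304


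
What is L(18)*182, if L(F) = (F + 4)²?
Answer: 88088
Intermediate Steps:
L(F) = (4 + F)²
L(18)*182 = (4 + 18)²*182 = 22²*182 = 484*182 = 88088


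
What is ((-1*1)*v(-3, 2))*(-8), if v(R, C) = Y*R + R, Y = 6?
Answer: -168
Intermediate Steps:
v(R, C) = 7*R (v(R, C) = 6*R + R = 7*R)
((-1*1)*v(-3, 2))*(-8) = ((-1*1)*(7*(-3)))*(-8) = -1*(-21)*(-8) = 21*(-8) = -168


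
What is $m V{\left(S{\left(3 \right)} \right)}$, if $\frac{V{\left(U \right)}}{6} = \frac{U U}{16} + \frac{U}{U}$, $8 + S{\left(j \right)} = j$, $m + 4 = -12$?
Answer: $-246$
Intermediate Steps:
$m = -16$ ($m = -4 - 12 = -16$)
$S{\left(j \right)} = -8 + j$
$V{\left(U \right)} = 6 + \frac{3 U^{2}}{8}$ ($V{\left(U \right)} = 6 \left(\frac{U U}{16} + \frac{U}{U}\right) = 6 \left(U^{2} \cdot \frac{1}{16} + 1\right) = 6 \left(\frac{U^{2}}{16} + 1\right) = 6 \left(1 + \frac{U^{2}}{16}\right) = 6 + \frac{3 U^{2}}{8}$)
$m V{\left(S{\left(3 \right)} \right)} = - 16 \left(6 + \frac{3 \left(-8 + 3\right)^{2}}{8}\right) = - 16 \left(6 + \frac{3 \left(-5\right)^{2}}{8}\right) = - 16 \left(6 + \frac{3}{8} \cdot 25\right) = - 16 \left(6 + \frac{75}{8}\right) = \left(-16\right) \frac{123}{8} = -246$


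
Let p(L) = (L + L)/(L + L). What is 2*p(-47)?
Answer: 2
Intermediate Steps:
p(L) = 1 (p(L) = (2*L)/((2*L)) = (2*L)*(1/(2*L)) = 1)
2*p(-47) = 2*1 = 2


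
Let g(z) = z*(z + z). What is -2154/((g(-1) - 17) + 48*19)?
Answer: -718/299 ≈ -2.4013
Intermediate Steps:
g(z) = 2*z² (g(z) = z*(2*z) = 2*z²)
-2154/((g(-1) - 17) + 48*19) = -2154/((2*(-1)² - 17) + 48*19) = -2154/((2*1 - 17) + 912) = -2154/((2 - 17) + 912) = -2154/(-15 + 912) = -2154/897 = -2154*1/897 = -718/299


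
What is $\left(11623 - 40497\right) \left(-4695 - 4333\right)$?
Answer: $260674472$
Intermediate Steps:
$\left(11623 - 40497\right) \left(-4695 - 4333\right) = \left(-28874\right) \left(-9028\right) = 260674472$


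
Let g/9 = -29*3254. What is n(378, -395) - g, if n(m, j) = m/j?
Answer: 335470752/395 ≈ 8.4929e+5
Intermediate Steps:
g = -849294 (g = 9*(-29*3254) = 9*(-94366) = -849294)
n(378, -395) - g = 378/(-395) - 1*(-849294) = 378*(-1/395) + 849294 = -378/395 + 849294 = 335470752/395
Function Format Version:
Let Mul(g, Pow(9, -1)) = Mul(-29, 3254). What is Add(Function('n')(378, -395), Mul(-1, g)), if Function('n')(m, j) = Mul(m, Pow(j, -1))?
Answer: Rational(335470752, 395) ≈ 8.4929e+5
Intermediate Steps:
g = -849294 (g = Mul(9, Mul(-29, 3254)) = Mul(9, -94366) = -849294)
Add(Function('n')(378, -395), Mul(-1, g)) = Add(Mul(378, Pow(-395, -1)), Mul(-1, -849294)) = Add(Mul(378, Rational(-1, 395)), 849294) = Add(Rational(-378, 395), 849294) = Rational(335470752, 395)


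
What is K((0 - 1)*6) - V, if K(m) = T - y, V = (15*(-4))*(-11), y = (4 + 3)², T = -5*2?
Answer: -719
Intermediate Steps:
T = -10
y = 49 (y = 7² = 49)
V = 660 (V = -60*(-11) = 660)
K(m) = -59 (K(m) = -10 - 1*49 = -10 - 49 = -59)
K((0 - 1)*6) - V = -59 - 1*660 = -59 - 660 = -719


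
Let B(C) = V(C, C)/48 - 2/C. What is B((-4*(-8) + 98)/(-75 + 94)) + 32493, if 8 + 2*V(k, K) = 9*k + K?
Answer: 963102511/29640 ≈ 32493.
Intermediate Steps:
V(k, K) = -4 + K/2 + 9*k/2 (V(k, K) = -4 + (9*k + K)/2 = -4 + (K + 9*k)/2 = -4 + (K/2 + 9*k/2) = -4 + K/2 + 9*k/2)
B(C) = -1/12 - 2/C + 5*C/48 (B(C) = (-4 + C/2 + 9*C/2)/48 - 2/C = (-4 + 5*C)*(1/48) - 2/C = (-1/12 + 5*C/48) - 2/C = -1/12 - 2/C + 5*C/48)
B((-4*(-8) + 98)/(-75 + 94)) + 32493 = (-96 + ((-4*(-8) + 98)/(-75 + 94))*(-4 + 5*((-4*(-8) + 98)/(-75 + 94))))/(48*(((-4*(-8) + 98)/(-75 + 94)))) + 32493 = (-96 + ((32 + 98)/19)*(-4 + 5*((32 + 98)/19)))/(48*(((32 + 98)/19))) + 32493 = (-96 + (130*(1/19))*(-4 + 5*(130*(1/19))))/(48*((130*(1/19)))) + 32493 = (-96 + 130*(-4 + 5*(130/19))/19)/(48*(130/19)) + 32493 = (1/48)*(19/130)*(-96 + 130*(-4 + 650/19)/19) + 32493 = (1/48)*(19/130)*(-96 + (130/19)*(574/19)) + 32493 = (1/48)*(19/130)*(-96 + 74620/361) + 32493 = (1/48)*(19/130)*(39964/361) + 32493 = 9991/29640 + 32493 = 963102511/29640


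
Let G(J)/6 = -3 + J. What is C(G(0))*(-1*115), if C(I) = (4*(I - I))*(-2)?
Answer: 0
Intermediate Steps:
G(J) = -18 + 6*J (G(J) = 6*(-3 + J) = -18 + 6*J)
C(I) = 0 (C(I) = (4*0)*(-2) = 0*(-2) = 0)
C(G(0))*(-1*115) = 0*(-1*115) = 0*(-115) = 0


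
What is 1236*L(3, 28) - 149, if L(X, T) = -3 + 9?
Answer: 7267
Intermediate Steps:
L(X, T) = 6
1236*L(3, 28) - 149 = 1236*6 - 149 = 7416 - 149 = 7267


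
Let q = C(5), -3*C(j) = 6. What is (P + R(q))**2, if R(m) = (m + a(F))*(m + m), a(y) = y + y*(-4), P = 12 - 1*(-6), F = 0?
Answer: 676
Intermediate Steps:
C(j) = -2 (C(j) = -1/3*6 = -2)
P = 18 (P = 12 + 6 = 18)
q = -2
a(y) = -3*y (a(y) = y - 4*y = -3*y)
R(m) = 2*m**2 (R(m) = (m - 3*0)*(m + m) = (m + 0)*(2*m) = m*(2*m) = 2*m**2)
(P + R(q))**2 = (18 + 2*(-2)**2)**2 = (18 + 2*4)**2 = (18 + 8)**2 = 26**2 = 676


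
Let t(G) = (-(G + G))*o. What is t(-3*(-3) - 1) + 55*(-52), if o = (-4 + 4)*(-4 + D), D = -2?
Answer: -2860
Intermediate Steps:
o = 0 (o = (-4 + 4)*(-4 - 2) = 0*(-6) = 0)
t(G) = 0 (t(G) = -(G + G)*0 = -2*G*0 = 0)
t(-3*(-3) - 1) + 55*(-52) = 0 + 55*(-52) = 0 - 2860 = -2860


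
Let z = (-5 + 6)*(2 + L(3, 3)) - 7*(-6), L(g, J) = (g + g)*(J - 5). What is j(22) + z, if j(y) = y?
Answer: 54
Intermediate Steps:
L(g, J) = 2*g*(-5 + J) (L(g, J) = (2*g)*(-5 + J) = 2*g*(-5 + J))
z = 32 (z = (-5 + 6)*(2 + 2*3*(-5 + 3)) - 7*(-6) = 1*(2 + 2*3*(-2)) + 42 = 1*(2 - 12) + 42 = 1*(-10) + 42 = -10 + 42 = 32)
j(22) + z = 22 + 32 = 54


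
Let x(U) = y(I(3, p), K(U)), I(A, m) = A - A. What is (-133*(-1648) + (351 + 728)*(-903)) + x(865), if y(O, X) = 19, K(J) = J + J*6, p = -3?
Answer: -755134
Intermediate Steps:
K(J) = 7*J (K(J) = J + 6*J = 7*J)
I(A, m) = 0
x(U) = 19
(-133*(-1648) + (351 + 728)*(-903)) + x(865) = (-133*(-1648) + (351 + 728)*(-903)) + 19 = (219184 + 1079*(-903)) + 19 = (219184 - 974337) + 19 = -755153 + 19 = -755134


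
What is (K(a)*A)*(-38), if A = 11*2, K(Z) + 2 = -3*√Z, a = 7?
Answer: 1672 + 2508*√7 ≈ 8307.5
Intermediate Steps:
K(Z) = -2 - 3*√Z
A = 22
(K(a)*A)*(-38) = ((-2 - 3*√7)*22)*(-38) = (-44 - 66*√7)*(-38) = 1672 + 2508*√7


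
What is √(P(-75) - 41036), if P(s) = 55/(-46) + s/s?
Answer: I*√86832590/46 ≈ 202.57*I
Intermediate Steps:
P(s) = -9/46 (P(s) = 55*(-1/46) + 1 = -55/46 + 1 = -9/46)
√(P(-75) - 41036) = √(-9/46 - 41036) = √(-1887665/46) = I*√86832590/46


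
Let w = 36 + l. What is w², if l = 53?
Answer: 7921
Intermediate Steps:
w = 89 (w = 36 + 53 = 89)
w² = 89² = 7921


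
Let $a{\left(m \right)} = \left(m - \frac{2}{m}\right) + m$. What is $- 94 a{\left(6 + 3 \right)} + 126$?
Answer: $- \frac{13906}{9} \approx -1545.1$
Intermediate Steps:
$a{\left(m \right)} = - \frac{2}{m} + 2 m$
$- 94 a{\left(6 + 3 \right)} + 126 = - 94 \left(- \frac{2}{6 + 3} + 2 \left(6 + 3\right)\right) + 126 = - 94 \left(- \frac{2}{9} + 2 \cdot 9\right) + 126 = - 94 \left(\left(-2\right) \frac{1}{9} + 18\right) + 126 = - 94 \left(- \frac{2}{9} + 18\right) + 126 = \left(-94\right) \frac{160}{9} + 126 = - \frac{15040}{9} + 126 = - \frac{13906}{9}$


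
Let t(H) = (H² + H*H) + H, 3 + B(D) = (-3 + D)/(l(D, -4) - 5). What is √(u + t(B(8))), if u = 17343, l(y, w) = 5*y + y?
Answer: √32092627/43 ≈ 131.75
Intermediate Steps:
l(y, w) = 6*y
B(D) = -3 + (-3 + D)/(-5 + 6*D) (B(D) = -3 + (-3 + D)/(6*D - 5) = -3 + (-3 + D)/(-5 + 6*D))
t(H) = H + 2*H² (t(H) = (H² + H²) + H = 2*H² + H = H + 2*H²)
√(u + t(B(8))) = √(17343 + ((12 - 17*8)/(-5 + 6*8))*(1 + 2*((12 - 17*8)/(-5 + 6*8)))) = √(17343 + ((12 - 136)/(-5 + 48))*(1 + 2*((12 - 136)/(-5 + 48)))) = √(17343 + (-124/43)*(1 + 2*(-124/43))) = √(17343 + ((1/43)*(-124))*(1 + 2*((1/43)*(-124)))) = √(17343 - 124*(1 + 2*(-124/43))/43) = √(17343 - 124*(1 - 248/43)/43) = √(17343 - 124/43*(-205/43)) = √(17343 + 25420/1849) = √(32092627/1849) = √32092627/43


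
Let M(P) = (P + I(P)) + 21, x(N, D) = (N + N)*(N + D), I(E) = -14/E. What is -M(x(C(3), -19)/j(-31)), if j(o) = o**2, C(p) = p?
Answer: -7428727/46128 ≈ -161.05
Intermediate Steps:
x(N, D) = 2*N*(D + N) (x(N, D) = (2*N)*(D + N) = 2*N*(D + N))
M(P) = 21 + P - 14/P (M(P) = (P - 14/P) + 21 = 21 + P - 14/P)
-M(x(C(3), -19)/j(-31)) = -(21 + (2*3*(-19 + 3))/((-31)**2) - 14*961/(6*(-19 + 3))) = -(21 + (2*3*(-16))/961 - 14/((2*3*(-16))/961)) = -(21 - 96*1/961 - 14/((-96*1/961))) = -(21 - 96/961 - 14/(-96/961)) = -(21 - 96/961 - 14*(-961/96)) = -(21 - 96/961 + 6727/48) = -1*7428727/46128 = -7428727/46128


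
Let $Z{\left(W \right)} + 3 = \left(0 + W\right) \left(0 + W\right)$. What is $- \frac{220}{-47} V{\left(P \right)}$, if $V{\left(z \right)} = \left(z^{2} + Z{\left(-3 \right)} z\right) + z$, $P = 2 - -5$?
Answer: $\frac{21560}{47} \approx 458.72$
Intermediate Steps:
$P = 7$ ($P = 2 + 5 = 7$)
$Z{\left(W \right)} = -3 + W^{2}$ ($Z{\left(W \right)} = -3 + \left(0 + W\right) \left(0 + W\right) = -3 + W W = -3 + W^{2}$)
$V{\left(z \right)} = z^{2} + 7 z$ ($V{\left(z \right)} = \left(z^{2} + \left(-3 + \left(-3\right)^{2}\right) z\right) + z = \left(z^{2} + \left(-3 + 9\right) z\right) + z = \left(z^{2} + 6 z\right) + z = z^{2} + 7 z$)
$- \frac{220}{-47} V{\left(P \right)} = - \frac{220}{-47} \cdot 7 \left(7 + 7\right) = \left(-220\right) \left(- \frac{1}{47}\right) 7 \cdot 14 = \frac{220}{47} \cdot 98 = \frac{21560}{47}$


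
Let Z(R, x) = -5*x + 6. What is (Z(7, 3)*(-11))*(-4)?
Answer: -396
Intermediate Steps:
Z(R, x) = 6 - 5*x
(Z(7, 3)*(-11))*(-4) = ((6 - 5*3)*(-11))*(-4) = ((6 - 15)*(-11))*(-4) = -9*(-11)*(-4) = 99*(-4) = -396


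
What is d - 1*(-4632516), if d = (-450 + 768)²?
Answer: 4733640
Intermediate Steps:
d = 101124 (d = 318² = 101124)
d - 1*(-4632516) = 101124 - 1*(-4632516) = 101124 + 4632516 = 4733640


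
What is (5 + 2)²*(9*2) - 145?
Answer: 737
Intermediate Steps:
(5 + 2)²*(9*2) - 145 = 7²*18 - 145 = 49*18 - 145 = 882 - 145 = 737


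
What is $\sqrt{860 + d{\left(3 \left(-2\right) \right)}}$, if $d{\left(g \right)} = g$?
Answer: $\sqrt{854} \approx 29.223$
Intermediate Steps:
$\sqrt{860 + d{\left(3 \left(-2\right) \right)}} = \sqrt{860 + 3 \left(-2\right)} = \sqrt{860 - 6} = \sqrt{854}$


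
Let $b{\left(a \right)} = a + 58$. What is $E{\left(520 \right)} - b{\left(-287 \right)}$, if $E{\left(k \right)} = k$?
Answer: $749$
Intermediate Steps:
$b{\left(a \right)} = 58 + a$
$E{\left(520 \right)} - b{\left(-287 \right)} = 520 - \left(58 - 287\right) = 520 - -229 = 520 + 229 = 749$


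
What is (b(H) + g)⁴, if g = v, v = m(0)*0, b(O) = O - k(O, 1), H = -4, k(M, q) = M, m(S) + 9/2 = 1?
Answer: 0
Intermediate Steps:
m(S) = -7/2 (m(S) = -9/2 + 1 = -7/2)
b(O) = 0 (b(O) = O - O = 0)
v = 0 (v = -7/2*0 = 0)
g = 0
(b(H) + g)⁴ = (0 + 0)⁴ = 0⁴ = 0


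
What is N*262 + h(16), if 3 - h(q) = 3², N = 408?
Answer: 106890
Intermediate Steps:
h(q) = -6 (h(q) = 3 - 1*3² = 3 - 1*9 = 3 - 9 = -6)
N*262 + h(16) = 408*262 - 6 = 106896 - 6 = 106890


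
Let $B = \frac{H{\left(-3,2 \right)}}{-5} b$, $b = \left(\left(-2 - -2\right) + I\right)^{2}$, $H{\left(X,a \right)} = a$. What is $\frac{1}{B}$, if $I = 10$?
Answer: $- \frac{1}{40} \approx -0.025$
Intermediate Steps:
$b = 100$ ($b = \left(\left(-2 - -2\right) + 10\right)^{2} = \left(\left(-2 + 2\right) + 10\right)^{2} = \left(0 + 10\right)^{2} = 10^{2} = 100$)
$B = -40$ ($B = \frac{2}{-5} \cdot 100 = 2 \left(- \frac{1}{5}\right) 100 = \left(- \frac{2}{5}\right) 100 = -40$)
$\frac{1}{B} = \frac{1}{-40} = - \frac{1}{40}$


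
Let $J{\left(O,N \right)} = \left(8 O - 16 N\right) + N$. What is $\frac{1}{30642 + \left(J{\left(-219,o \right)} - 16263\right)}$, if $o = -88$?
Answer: $\frac{1}{13947} \approx 7.17 \cdot 10^{-5}$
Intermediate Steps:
$J{\left(O,N \right)} = - 15 N + 8 O$ ($J{\left(O,N \right)} = \left(- 16 N + 8 O\right) + N = - 15 N + 8 O$)
$\frac{1}{30642 + \left(J{\left(-219,o \right)} - 16263\right)} = \frac{1}{30642 + \left(\left(\left(-15\right) \left(-88\right) + 8 \left(-219\right)\right) - 16263\right)} = \frac{1}{30642 + \left(\left(1320 - 1752\right) - 16263\right)} = \frac{1}{30642 - 16695} = \frac{1}{13947}$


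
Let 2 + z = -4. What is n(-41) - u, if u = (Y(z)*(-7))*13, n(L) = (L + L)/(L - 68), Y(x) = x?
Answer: -59432/109 ≈ -545.25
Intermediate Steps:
z = -6 (z = -2 - 4 = -6)
n(L) = 2*L/(-68 + L) (n(L) = (2*L)/(-68 + L) = 2*L/(-68 + L))
u = 546 (u = -6*(-7)*13 = 42*13 = 546)
n(-41) - u = 2*(-41)/(-68 - 41) - 1*546 = 2*(-41)/(-109) - 546 = 2*(-41)*(-1/109) - 546 = 82/109 - 546 = -59432/109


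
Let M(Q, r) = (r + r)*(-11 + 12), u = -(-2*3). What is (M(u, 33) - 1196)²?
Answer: 1276900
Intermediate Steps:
u = 6 (u = -(-6) = -1*(-6) = 6)
M(Q, r) = 2*r (M(Q, r) = (2*r)*1 = 2*r)
(M(u, 33) - 1196)² = (2*33 - 1196)² = (66 - 1196)² = (-1130)² = 1276900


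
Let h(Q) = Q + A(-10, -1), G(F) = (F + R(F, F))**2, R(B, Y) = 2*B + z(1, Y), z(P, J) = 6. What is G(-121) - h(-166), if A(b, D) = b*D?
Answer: 127605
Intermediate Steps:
A(b, D) = D*b
R(B, Y) = 6 + 2*B (R(B, Y) = 2*B + 6 = 6 + 2*B)
G(F) = (6 + 3*F)**2 (G(F) = (F + (6 + 2*F))**2 = (6 + 3*F)**2)
h(Q) = 10 + Q (h(Q) = Q - 1*(-10) = Q + 10 = 10 + Q)
G(-121) - h(-166) = 9*(2 - 121)**2 - (10 - 166) = 9*(-119)**2 - 1*(-156) = 9*14161 + 156 = 127449 + 156 = 127605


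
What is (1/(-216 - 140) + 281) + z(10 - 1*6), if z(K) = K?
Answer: 101459/356 ≈ 285.00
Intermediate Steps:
(1/(-216 - 140) + 281) + z(10 - 1*6) = (1/(-216 - 140) + 281) + (10 - 1*6) = (1/(-356) + 281) + (10 - 6) = (-1/356 + 281) + 4 = 100035/356 + 4 = 101459/356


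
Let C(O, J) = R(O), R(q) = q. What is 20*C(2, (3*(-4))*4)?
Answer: 40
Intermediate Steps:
C(O, J) = O
20*C(2, (3*(-4))*4) = 20*2 = 40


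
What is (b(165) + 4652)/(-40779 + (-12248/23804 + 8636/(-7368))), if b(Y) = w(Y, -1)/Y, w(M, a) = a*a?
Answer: -254970451094/2235136827155 ≈ -0.11407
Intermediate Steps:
w(M, a) = a²
b(Y) = 1/Y (b(Y) = (-1)²/Y = 1/Y)
(b(165) + 4652)/(-40779 + (-12248/23804 + 8636/(-7368))) = (1/165 + 4652)/(-40779 + (-12248/23804 + 8636/(-7368))) = (1/165 + 4652)/(-40779 + (-12248*1/23804 + 8636*(-1/7368))) = 767581/(165*(-40779 + (-3062/5951 - 2159/1842))) = 767581/(165*(-40779 - 18488413/10961742)) = 767581/(165*(-447027365431/10961742)) = (767581/165)*(-10961742/447027365431) = -254970451094/2235136827155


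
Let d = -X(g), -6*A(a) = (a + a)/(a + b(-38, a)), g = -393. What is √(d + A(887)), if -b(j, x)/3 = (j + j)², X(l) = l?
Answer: √956117772798/49323 ≈ 19.825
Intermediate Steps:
b(j, x) = -12*j² (b(j, x) = -3*(j + j)² = -3*4*j² = -12*j²)
A(a) = -a/(3*(-17328 + a)) (A(a) = -(a + a)/(6*(a - 12*(-38)²)) = -2*a/(6*(a - 12*1444)) = -2*a/(6*(a - 17328)) = -2*a/(6*(-17328 + a)) = -a/(3*(-17328 + a)))
d = 393 (d = -1*(-393) = 393)
√(d + A(887)) = √(393 - 1*887/(-51984 + 3*887)) = √(393 - 1*887/(-51984 + 2661)) = √(393 - 1*887/(-49323)) = √(393 - 1*887*(-1/49323)) = √(393 + 887/49323) = √(19384826/49323) = √956117772798/49323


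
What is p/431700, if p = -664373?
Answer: -664373/431700 ≈ -1.5390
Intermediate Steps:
p/431700 = -664373/431700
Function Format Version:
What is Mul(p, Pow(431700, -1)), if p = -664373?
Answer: Rational(-664373, 431700) ≈ -1.5390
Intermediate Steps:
Mul(p, Pow(431700, -1)) = Mul(-664373, Pow(431700, -1)) = Mul(-664373, Rational(1, 431700)) = Rational(-664373, 431700)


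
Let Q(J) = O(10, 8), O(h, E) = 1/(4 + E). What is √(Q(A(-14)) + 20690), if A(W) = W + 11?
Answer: √744843/6 ≈ 143.84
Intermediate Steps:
A(W) = 11 + W
Q(J) = 1/12 (Q(J) = 1/(4 + 8) = 1/12)
√(Q(A(-14)) + 20690) = √(1/12 + 20690) = √(248281/12) = √744843/6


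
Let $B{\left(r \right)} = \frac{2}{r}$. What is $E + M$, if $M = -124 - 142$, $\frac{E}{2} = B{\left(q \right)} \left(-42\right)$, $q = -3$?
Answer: $-210$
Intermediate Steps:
$E = 56$ ($E = 2 \frac{2}{-3} \left(-42\right) = 2 \cdot 2 \left(- \frac{1}{3}\right) \left(-42\right) = 2 \left(\left(- \frac{2}{3}\right) \left(-42\right)\right) = 2 \cdot 28 = 56$)
$M = -266$
$E + M = 56 - 266 = -210$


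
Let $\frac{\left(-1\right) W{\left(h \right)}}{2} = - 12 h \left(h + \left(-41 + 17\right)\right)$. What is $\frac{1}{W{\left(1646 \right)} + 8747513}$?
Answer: $\frac{1}{72823001} \approx 1.3732 \cdot 10^{-8}$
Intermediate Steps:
$W{\left(h \right)} = 24 h \left(-24 + h\right)$ ($W{\left(h \right)} = - 2 \left(- 12 h \left(h + \left(-41 + 17\right)\right)\right) = - 2 \left(- 12 h \left(h - 24\right)\right) = - 2 \left(- 12 h \left(-24 + h\right)\right) = 24 h \left(-24 + h\right)$)
$\frac{1}{W{\left(1646 \right)} + 8747513} = \frac{1}{24 \cdot 1646 \left(-24 + 1646\right) + 8747513} = \frac{1}{24 \cdot 1646 \cdot 1622 + 8747513} = \frac{1}{64075488 + 8747513} = \frac{1}{72823001}$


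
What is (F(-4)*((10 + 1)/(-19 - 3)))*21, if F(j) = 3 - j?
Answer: -147/2 ≈ -73.500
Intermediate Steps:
(F(-4)*((10 + 1)/(-19 - 3)))*21 = ((3 - 1*(-4))*((10 + 1)/(-19 - 3)))*21 = ((3 + 4)*(11/(-22)))*21 = (7*(11*(-1/22)))*21 = (7*(-½))*21 = -7/2*21 = -147/2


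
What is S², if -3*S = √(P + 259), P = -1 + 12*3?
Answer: 98/3 ≈ 32.667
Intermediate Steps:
P = 35 (P = -1 + 36 = 35)
S = -7*√6/3 (S = -√(35 + 259)/3 = -7*√6/3 ≈ -5.7155)
S² = (-7*√6/3)² = 98/3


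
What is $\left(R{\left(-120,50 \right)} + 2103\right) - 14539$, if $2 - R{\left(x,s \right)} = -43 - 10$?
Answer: $-12381$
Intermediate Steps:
$R{\left(x,s \right)} = 55$ ($R{\left(x,s \right)} = 2 - \left(-43 - 10\right) = 2 - -53 = 2 + 53 = 55$)
$\left(R{\left(-120,50 \right)} + 2103\right) - 14539 = \left(55 + 2103\right) - 14539 = 2158 - 14539 = -12381$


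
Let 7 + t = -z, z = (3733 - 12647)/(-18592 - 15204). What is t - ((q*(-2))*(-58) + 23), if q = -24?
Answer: 46532635/16898 ≈ 2753.7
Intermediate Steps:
z = 4457/16898 (z = -8914/(-33796) = -8914*(-1/33796) = 4457/16898 ≈ 0.26376)
t = -122743/16898 (t = -7 - 1*4457/16898 = -7 - 4457/16898 = -122743/16898 ≈ -7.2638)
t - ((q*(-2))*(-58) + 23) = -122743/16898 - (-24*(-2)*(-58) + 23) = -122743/16898 - (48*(-58) + 23) = -122743/16898 - (-2784 + 23) = -122743/16898 - 1*(-2761) = -122743/16898 + 2761 = 46532635/16898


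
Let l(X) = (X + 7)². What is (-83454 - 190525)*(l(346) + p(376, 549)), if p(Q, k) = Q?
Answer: -34243265315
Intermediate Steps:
l(X) = (7 + X)²
(-83454 - 190525)*(l(346) + p(376, 549)) = (-83454 - 190525)*((7 + 346)² + 376) = -273979*(353² + 376) = -273979*(124609 + 376) = -273979*124985 = -34243265315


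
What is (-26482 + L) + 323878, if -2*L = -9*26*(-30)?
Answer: 293886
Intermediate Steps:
L = -3510 (L = -(-9*26)*(-30)/2 = -(-117)*(-30) = -1/2*7020 = -3510)
(-26482 + L) + 323878 = (-26482 - 3510) + 323878 = -29992 + 323878 = 293886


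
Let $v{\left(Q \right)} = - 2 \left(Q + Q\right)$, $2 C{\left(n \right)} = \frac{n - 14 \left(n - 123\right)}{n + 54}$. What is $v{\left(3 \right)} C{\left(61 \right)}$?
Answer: $- \frac{5574}{115} \approx -48.47$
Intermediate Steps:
$C{\left(n \right)} = \frac{1722 - 13 n}{2 \left(54 + n\right)}$ ($C{\left(n \right)} = \frac{\left(n - 14 \left(n - 123\right)\right) \frac{1}{n + 54}}{2} = \frac{\left(n - 14 \left(-123 + n\right)\right) \frac{1}{54 + n}}{2} = \frac{\left(n - \left(-1722 + 14 n\right)\right) \frac{1}{54 + n}}{2} = \frac{\left(1722 - 13 n\right) \frac{1}{54 + n}}{2} = \frac{\frac{1}{54 + n} \left(1722 - 13 n\right)}{2} = \frac{1722 - 13 n}{2 \left(54 + n\right)}$)
$v{\left(Q \right)} = - 4 Q$ ($v{\left(Q \right)} = - 2 \cdot 2 Q = - 4 Q$)
$v{\left(3 \right)} C{\left(61 \right)} = \left(-4\right) 3 \frac{1722 - 793}{2 \left(54 + 61\right)} = - 12 \frac{1722 - 793}{2 \cdot 115} = - 12 \cdot \frac{1}{2} \cdot \frac{1}{115} \cdot 929 = \left(-12\right) \frac{929}{230} = - \frac{5574}{115}$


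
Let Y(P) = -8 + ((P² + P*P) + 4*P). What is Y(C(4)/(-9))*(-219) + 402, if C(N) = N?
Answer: 66334/27 ≈ 2456.8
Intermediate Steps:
Y(P) = -8 + 2*P² + 4*P (Y(P) = -8 + ((P² + P²) + 4*P) = -8 + (2*P² + 4*P) = -8 + 2*P² + 4*P)
Y(C(4)/(-9))*(-219) + 402 = (-8 + 2*(4/(-9))² + 4*(4/(-9)))*(-219) + 402 = (-8 + 2*(4*(-⅑))² + 4*(4*(-⅑)))*(-219) + 402 = (-8 + 2*(-4/9)² + 4*(-4/9))*(-219) + 402 = (-8 + 2*(16/81) - 16/9)*(-219) + 402 = (-8 + 32/81 - 16/9)*(-219) + 402 = -760/81*(-219) + 402 = 55480/27 + 402 = 66334/27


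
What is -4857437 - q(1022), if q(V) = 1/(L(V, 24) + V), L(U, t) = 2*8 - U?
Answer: -77718993/16 ≈ -4.8574e+6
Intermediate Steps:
L(U, t) = 16 - U
q(V) = 1/16 (q(V) = 1/((16 - V) + V) = 1/16)
-4857437 - q(1022) = -4857437 - 1*1/16 = -4857437 - 1/16 = -77718993/16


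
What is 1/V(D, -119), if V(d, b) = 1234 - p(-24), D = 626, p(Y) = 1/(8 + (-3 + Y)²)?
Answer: 737/909457 ≈ 0.00081037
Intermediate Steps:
V(d, b) = 909457/737 (V(d, b) = 1234 - 1/(8 + (-3 - 24)²) = 1234 - 1/(8 + (-27)²) = 1234 - 1/(8 + 729) = 1234 - 1/737 = 909457/737)
1/V(D, -119) = 1/(909457/737) = 737/909457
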